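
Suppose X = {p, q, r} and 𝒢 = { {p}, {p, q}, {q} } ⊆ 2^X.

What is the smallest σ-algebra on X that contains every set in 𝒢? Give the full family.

Begin from { {}, {p}, {q}, {p, q}, X } (that is, 𝒢 plus ∅ and X).
Pass 1. New:
  {r}  = {p, q}ᶜ
  {p, r}  = {q}ᶜ
  {q, r}  = {p}ᶜ
  (now 8)
Pass 2: already closed under ᶜ and ∪.

|σ(𝒢)| = 8.  σ(𝒢) = { {}, {p}, {q}, {r}, {p, q}, {p, r}, {q, r}, X }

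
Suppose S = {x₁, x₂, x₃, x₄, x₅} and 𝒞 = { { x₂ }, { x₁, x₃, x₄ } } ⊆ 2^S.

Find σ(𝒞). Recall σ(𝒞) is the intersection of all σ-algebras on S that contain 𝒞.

Initial family (4 sets): { {}, { x₂ }, { x₁, x₃, x₄ }, S }.
Iteration 1: +3 →
  { x₂, x₅ }  = complement { x₁, x₃, x₄ }
  { x₁, x₂, x₃, x₄ }  = { x₂ } ∪ { x₁, x₃, x₄ }
  { x₁, x₃, x₄, x₅ }  = complement { x₂ }
Iteration 2. New:
  { x₅ }  = complement { x₁, x₂, x₃, x₄ }
Iteration 3: stable.

|σ(𝒞)| = 8.  σ(𝒞) = { {}, { x₂ }, { x₅ }, { x₂, x₅ }, { x₁, x₃, x₄ }, { x₁, x₂, x₃, x₄ }, { x₁, x₃, x₄, x₅ }, S }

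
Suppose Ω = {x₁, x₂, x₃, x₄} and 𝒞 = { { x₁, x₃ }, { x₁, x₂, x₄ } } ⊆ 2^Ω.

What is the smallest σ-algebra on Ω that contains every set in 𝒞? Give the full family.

|σ(𝒞)| = 8.  σ(𝒞) = { {}, { x₁ }, { x₃ }, { x₁, x₃ }, { x₂, x₄ }, { x₁, x₂, x₄ }, { x₂, x₃, x₄ }, Ω }

Check:
Take S₀ = 𝒞 ∪ {∅, Ω} = { {}, { x₁, x₃ }, { x₁, x₂, x₄ }, Ω }.
Pass 1 adds 2:
  { x₃ }  = ᶜ of { x₁, x₂, x₄ }
  { x₂, x₄ }  = ᶜ of { x₁, x₃ }
  — 6 sets.
Pass 2 (1 new):
  { x₂, x₃, x₄ }  = { x₃ } ∪ { x₂, x₄ }
  — 7 sets.
Pass 3 adds 1:
  { x₁ }  = ᶜ of { x₂, x₃, x₄ }
  — 8 sets.
Pass 4 adds nothing — fixpoint reached.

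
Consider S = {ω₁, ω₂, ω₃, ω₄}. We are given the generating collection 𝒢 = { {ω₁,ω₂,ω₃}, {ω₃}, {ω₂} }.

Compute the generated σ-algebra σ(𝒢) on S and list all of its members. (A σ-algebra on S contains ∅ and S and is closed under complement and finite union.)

Start: 𝒢 ∪ {∅, S} = { {}, {ω₂}, {ω₃}, {ω₁,ω₂,ω₃}, S }.
Pass 1 adds 4:
  {ω₄}  = S∖{ω₁,ω₂,ω₃}
  {ω₂,ω₃}  = {ω₃} ∪ {ω₂}
  {ω₁,ω₂,ω₄}  = S∖{ω₃}
  {ω₁,ω₃,ω₄}  = S∖{ω₂}
  — 9 sets.
Pass 2. New:
  {ω₁,ω₄}  = S∖{ω₂,ω₃}
  {ω₂,ω₄}  = {ω₂} ∪ {ω₄}
  {ω₃,ω₄}  = {ω₃} ∪ {ω₄}
  {ω₂,ω₃,ω₄}  = {ω₂,ω₃} ∪ {ω₄}
  — 13 sets.
Pass 3. New:
  {ω₁}  = S∖{ω₂,ω₃,ω₄}
  {ω₁,ω₂}  = S∖{ω₃,ω₄}
  {ω₁,ω₃}  = S∖{ω₂,ω₄}
  — 16 sets.
Pass 4: closed — nothing new.

|σ(𝒢)| = 16.  σ(𝒢) = { {}, {ω₁}, {ω₂}, {ω₃}, {ω₄}, {ω₁,ω₂}, {ω₁,ω₃}, {ω₁,ω₄}, {ω₂,ω₃}, {ω₂,ω₄}, {ω₃,ω₄}, {ω₁,ω₂,ω₃}, {ω₁,ω₂,ω₄}, {ω₁,ω₃,ω₄}, {ω₂,ω₃,ω₄}, S }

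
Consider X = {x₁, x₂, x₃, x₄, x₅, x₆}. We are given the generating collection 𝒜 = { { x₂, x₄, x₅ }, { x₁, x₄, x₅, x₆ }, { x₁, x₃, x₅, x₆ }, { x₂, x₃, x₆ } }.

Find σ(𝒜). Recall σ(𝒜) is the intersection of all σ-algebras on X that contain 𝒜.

Seed the family with 𝒜 together with ∅ and X: { ∅, { x₂, x₃, x₆ }, { x₂, x₄, x₅ }, { x₁, x₃, x₅, x₆ }, { x₁, x₄, x₅, x₆ }, X }.
Round 1: 8 new —
  { x₂, x₃ }  = { x₁, x₄, x₅, x₆ }ᶜ
  { x₂, x₄ }  = { x₁, x₃, x₅, x₆ }ᶜ
  { x₁, x₃, x₆ }  = { x₂, x₄, x₅ }ᶜ
  { x₁, x₄, x₅ }  = { x₂, x₃, x₆ }ᶜ
  { x₁, x₂, x₃, x₅, x₆ }  = { x₁, x₃, x₅, x₆ } ∪ { x₂, x₃, x₆ }
  { x₁, x₂, x₄, x₅, x₆ }  = { x₁, x₄, x₅, x₆ } ∪ { x₂, x₄, x₅ }
  { x₁, x₃, x₄, x₅, x₆ }  = { x₁, x₃, x₅, x₆ } ∪ { x₁, x₄, x₅, x₆ }
  { x₂, x₃, x₄, x₅, x₆ }  = { x₂, x₃, x₆ } ∪ { x₂, x₄, x₅ }
  — 14 sets.
Round 2 adds 11:
  { x₁ }  = { x₂, x₃, x₄, x₅, x₆ }ᶜ
  { x₂ }  = { x₁, x₃, x₄, x₅, x₆ }ᶜ
  { x₃ }  = { x₁, x₂, x₄, x₅, x₆ }ᶜ
  { x₄ }  = { x₁, x₂, x₃, x₅, x₆ }ᶜ
  { x₂, x₃, x₄ }  = { x₂, x₃ } ∪ { x₂, x₄ }
  { x₁, x₂, x₃, x₆ }  = { x₁, x₃, x₆ } ∪ { x₂, x₃, x₆ }
  { x₁, x₂, x₄, x₅ }  = { x₁, x₄, x₅ } ∪ { x₂, x₄ }
  { x₂, x₃, x₄, x₅ }  = { x₂, x₃ } ∪ { x₂, x₄, x₅ }
  { x₂, x₃, x₄, x₆ }  = { x₂, x₃, x₆ } ∪ { x₂, x₄ }
  { x₁, x₂, x₃, x₄, x₅ }  = { x₁, x₄, x₅ } ∪ { x₂, x₃ }
  { x₁, x₂, x₃, x₄, x₆ }  = { x₁, x₃, x₆ } ∪ { x₂, x₄ }
  — 25 sets.
Round 3: +16 →
  { x₅ }  = { x₁, x₂, x₃, x₄, x₆ }ᶜ
  { x₆ }  = { x₁, x₂, x₃, x₄, x₅ }ᶜ
  { x₁, x₂ }  = { x₂ } ∪ { x₁ }
  { x₁, x₃ }  = { x₃ } ∪ { x₁ }
  { x₁, x₄ }  = { x₄ } ∪ { x₁ }
  { x₁, x₅ }  = { x₂, x₃, x₄, x₆ }ᶜ
  { x₁, x₆ }  = { x₂, x₃, x₄, x₅ }ᶜ
  { x₃, x₄ }  = { x₃ } ∪ { x₄ }
  { x₃, x₆ }  = { x₁, x₂, x₄, x₅ }ᶜ
  { x₄, x₅ }  = { x₁, x₂, x₃, x₆ }ᶜ
  { x₁, x₂, x₃ }  = { x₂, x₃ } ∪ { x₁ }
  { x₁, x₂, x₄ }  = { x₂, x₄ } ∪ { x₁ }
  { x₁, x₅, x₆ }  = { x₂, x₃, x₄ }ᶜ
  { x₁, x₂, x₃, x₄ }  = { x₂, x₃, x₄ } ∪ { x₁ }
  { x₁, x₃, x₄, x₅ }  = { x₁, x₄, x₅ } ∪ { x₃ }
  { x₁, x₃, x₄, x₆ }  = { x₁, x₃, x₆ } ∪ { x₄ }
  — 41 sets.
Round 4 (22 new):
  { x₂, x₅ }  = { x₁, x₃, x₄, x₆ }ᶜ
  { x₂, x₆ }  = { x₁, x₃, x₄, x₅ }ᶜ
  { x₃, x₅ }  = { x₃ } ∪ { x₅ }
  { x₄, x₆ }  = { x₄ } ∪ { x₆ }
  { x₅, x₆ }  = { x₁, x₂, x₃, x₄ }ᶜ
  { x₁, x₂, x₅ }  = { x₂ } ∪ { x₁, x₅ }
  { x₁, x₂, x₆ }  = { x₁, x₆ } ∪ { x₂ }
  { x₁, x₃, x₄ }  = { x₃, x₄ } ∪ { x₁, x₃ }
  { x₁, x₃, x₅ }  = { x₁, x₃ } ∪ { x₁, x₅ }
  { x₁, x₄, x₆ }  = { x₁, x₆ } ∪ { x₄ }
  { x₂, x₃, x₅ }  = { x₂, x₃ } ∪ { x₅ }
  { x₂, x₄, x₆ }  = { x₂, x₄ } ∪ { x₆ }
  { x₃, x₄, x₅ }  = { x₃, x₄ } ∪ { x₄, x₅ }
  { x₃, x₄, x₆ }  = { x₃, x₄ } ∪ { x₃, x₆ }
  { x₃, x₅, x₆ }  = { x₁, x₂, x₄ }ᶜ
  { x₄, x₅, x₆ }  = { x₁, x₂, x₃ }ᶜ
  { x₁, x₂, x₃, x₅ }  = { x₁, x₂, x₃ } ∪ { x₁, x₅ }
  { x₁, x₂, x₄, x₆ }  = { x₁, x₆ } ∪ { x₁, x₂, x₄ }
  { x₁, x₂, x₅, x₆ }  = { x₃, x₄ }ᶜ
  { x₂, x₃, x₅, x₆ }  = { x₁, x₄ }ᶜ
  { x₂, x₄, x₅, x₆ }  = { x₁, x₃ }ᶜ
  { x₃, x₄, x₅, x₆ }  = { x₁, x₂ }ᶜ
  — 63 sets.
Round 5. New:
  { x₂, x₅, x₆ }  = { x₁, x₃, x₄ }ᶜ
  — 64 sets.
Round 6: already closed under ᶜ and ∪.

Hence σ(𝒜) has 64 members: { ∅, { x₁ }, { x₂ }, { x₃ }, { x₄ }, { x₅ }, { x₆ }, { x₁, x₂ }, { x₁, x₃ }, { x₁, x₄ }, { x₁, x₅ }, { x₁, x₆ }, { x₂, x₃ }, { x₂, x₄ }, { x₂, x₅ }, { x₂, x₆ }, { x₃, x₄ }, { x₃, x₅ }, { x₃, x₆ }, { x₄, x₅ }, { x₄, x₆ }, { x₅, x₆ }, { x₁, x₂, x₃ }, { x₁, x₂, x₄ }, { x₁, x₂, x₅ }, { x₁, x₂, x₆ }, { x₁, x₃, x₄ }, { x₁, x₃, x₅ }, { x₁, x₃, x₆ }, { x₁, x₄, x₅ }, { x₁, x₄, x₆ }, { x₁, x₅, x₆ }, { x₂, x₃, x₄ }, { x₂, x₃, x₅ }, { x₂, x₃, x₆ }, { x₂, x₄, x₅ }, { x₂, x₄, x₆ }, { x₂, x₅, x₆ }, { x₃, x₄, x₅ }, { x₃, x₄, x₆ }, { x₃, x₅, x₆ }, { x₄, x₅, x₆ }, { x₁, x₂, x₃, x₄ }, { x₁, x₂, x₃, x₅ }, { x₁, x₂, x₃, x₆ }, { x₁, x₂, x₄, x₅ }, { x₁, x₂, x₄, x₆ }, { x₁, x₂, x₅, x₆ }, { x₁, x₃, x₄, x₅ }, { x₁, x₃, x₄, x₆ }, { x₁, x₃, x₅, x₆ }, { x₁, x₄, x₅, x₆ }, { x₂, x₃, x₄, x₅ }, { x₂, x₃, x₄, x₆ }, { x₂, x₃, x₅, x₆ }, { x₂, x₄, x₅, x₆ }, { x₃, x₄, x₅, x₆ }, { x₁, x₂, x₃, x₄, x₅ }, { x₁, x₂, x₃, x₄, x₆ }, { x₁, x₂, x₃, x₅, x₆ }, { x₁, x₂, x₄, x₅, x₆ }, { x₁, x₃, x₄, x₅, x₆ }, { x₂, x₃, x₄, x₅, x₆ }, X }.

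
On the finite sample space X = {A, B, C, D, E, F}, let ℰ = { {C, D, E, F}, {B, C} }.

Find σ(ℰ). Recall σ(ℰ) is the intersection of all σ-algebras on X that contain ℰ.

|σ(ℰ)| = 16.  σ(ℰ) = { {}, {A}, {B}, {C}, {A, B}, {A, C}, {B, C}, {A, B, C}, {D, E, F}, {A, D, E, F}, {B, D, E, F}, {C, D, E, F}, {A, B, D, E, F}, {A, C, D, E, F}, {B, C, D, E, F}, X }

Working:
Seed the family with ℰ together with ∅ and X: { {}, {B, C}, {C, D, E, F}, X }.
Pass 1. New:
  {A, B}  = {C, D, E, F}ᶜ
  {A, D, E, F}  = {B, C}ᶜ
  {B, C, D, E, F}  = {B, C} ∪ {C, D, E, F}
  |family| = 7
Pass 2 adds 4:
  {A}  = {B, C, D, E, F}ᶜ
  {A, B, C}  = {B, C} ∪ {A, B}
  {A, B, D, E, F}  = {A, B} ∪ {A, D, E, F}
  {A, C, D, E, F}  = {C, D, E, F} ∪ {A, D, E, F}
  |family| = 11
Pass 3 (3 new):
  {B}  = {A, C, D, E, F}ᶜ
  {C}  = {A, B, D, E, F}ᶜ
  {D, E, F}  = {A, B, C}ᶜ
  |family| = 14
Pass 4 (2 new):
  {A, C}  = {C} ∪ {A}
  {B, D, E, F}  = {B} ∪ {D, E, F}
  |family| = 16
Pass 5 adds nothing — fixpoint reached.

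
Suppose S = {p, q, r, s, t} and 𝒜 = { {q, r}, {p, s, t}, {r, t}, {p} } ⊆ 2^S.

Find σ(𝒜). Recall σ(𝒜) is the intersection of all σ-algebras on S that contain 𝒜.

Start: 𝒜 ∪ {∅, S} = { {}, {p}, {q, r}, {r, t}, {p, s, t}, S }.
Round 1: +6 →
  {p, q, r}  = {q, r} ∪ {p}
  {p, q, s}  = complement {r, t}
  {p, r, t}  = {r, t} ∪ {p}
  {q, r, t}  = {q, r} ∪ {r, t}
  {p, r, s, t}  = {p, s, t} ∪ {r, t}
  {q, r, s, t}  = complement {p}
  — 12 sets.
Round 2 (7 new):
  {q}  = complement {p, r, s, t}
  {p, s}  = complement {q, r, t}
  {q, s}  = complement {p, r, t}
  {s, t}  = complement {p, q, r}
  {p, q, r, s}  = {p, q, r} ∪ {p, q, s}
  {p, q, r, t}  = {p, q, r} ∪ {p, r, t}
  {p, q, s, t}  = {p, s, t} ∪ {p, q, s}
  — 19 sets.
Round 3: 7 new —
  {r}  = complement {p, q, s, t}
  {s}  = complement {p, q, r, t}
  {t}  = complement {p, q, r, s}
  {p, q}  = {q} ∪ {p}
  {q, r, s}  = {q, s} ∪ {q, r}
  {q, s, t}  = {q} ∪ {s, t}
  {r, s, t}  = {s, t} ∪ {r, t}
  — 26 sets.
Round 4 (6 new):
  {p, r}  = complement {q, s, t}
  {p, t}  = complement {q, r, s}
  {q, t}  = {q} ∪ {t}
  {r, s}  = {r} ∪ {s}
  {p, q, t}  = {p, q} ∪ {t}
  {p, r, s}  = {r} ∪ {p, s}
  — 32 sets.
Round 5 adds nothing — fixpoint reached.

Therefore σ(𝒜) = { {}, {p}, {q}, {r}, {s}, {t}, {p, q}, {p, r}, {p, s}, {p, t}, {q, r}, {q, s}, {q, t}, {r, s}, {r, t}, {s, t}, {p, q, r}, {p, q, s}, {p, q, t}, {p, r, s}, {p, r, t}, {p, s, t}, {q, r, s}, {q, r, t}, {q, s, t}, {r, s, t}, {p, q, r, s}, {p, q, r, t}, {p, q, s, t}, {p, r, s, t}, {q, r, s, t}, S } (|σ(𝒜)| = 32).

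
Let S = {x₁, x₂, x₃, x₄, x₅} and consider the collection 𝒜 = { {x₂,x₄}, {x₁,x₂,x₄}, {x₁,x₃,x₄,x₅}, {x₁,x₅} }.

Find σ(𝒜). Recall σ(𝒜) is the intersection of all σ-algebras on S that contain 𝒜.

Answer: σ(𝒜) = { {}, {x₁}, {x₂}, {x₃}, {x₄}, {x₅}, {x₁,x₂}, {x₁,x₃}, {x₁,x₄}, {x₁,x₅}, {x₂,x₃}, {x₂,x₄}, {x₂,x₅}, {x₃,x₄}, {x₃,x₅}, {x₄,x₅}, {x₁,x₂,x₃}, {x₁,x₂,x₄}, {x₁,x₂,x₅}, {x₁,x₃,x₄}, {x₁,x₃,x₅}, {x₁,x₄,x₅}, {x₂,x₃,x₄}, {x₂,x₃,x₅}, {x₂,x₄,x₅}, {x₃,x₄,x₅}, {x₁,x₂,x₃,x₄}, {x₁,x₂,x₃,x₅}, {x₁,x₂,x₄,x₅}, {x₁,x₃,x₄,x₅}, {x₂,x₃,x₄,x₅}, S }

Derivation:
Start: 𝒜 ∪ {∅, S} = { {}, {x₁,x₅}, {x₂,x₄}, {x₁,x₂,x₄}, {x₁,x₃,x₄,x₅}, S }.
Step 1 adds 5:
  {x₂}  = complement {x₁,x₃,x₄,x₅}
  {x₃,x₅}  = complement {x₁,x₂,x₄}
  {x₁,x₃,x₅}  = complement {x₂,x₄}
  {x₂,x₃,x₄}  = complement {x₁,x₅}
  {x₁,x₂,x₄,x₅}  = {x₁,x₅} ∪ {x₂,x₄}
  [11 total]
Step 2. New:
  {x₃}  = complement {x₁,x₂,x₄,x₅}
  {x₁,x₂,x₅}  = {x₂} ∪ {x₁,x₅}
  {x₂,x₃,x₅}  = {x₂} ∪ {x₃,x₅}
  {x₁,x₂,x₃,x₄}  = {x₂,x₃,x₄} ∪ {x₁,x₂,x₄}
  {x₁,x₂,x₃,x₅}  = {x₁,x₃,x₅} ∪ {x₂}
  {x₂,x₃,x₄,x₅}  = {x₂,x₃,x₄} ∪ {x₃,x₅}
  [17 total]
Step 3. New:
  {x₁}  = complement {x₂,x₃,x₄,x₅}
  {x₄}  = complement {x₁,x₂,x₃,x₅}
  {x₅}  = complement {x₁,x₂,x₃,x₄}
  {x₁,x₄}  = complement {x₂,x₃,x₅}
  {x₂,x₃}  = {x₃} ∪ {x₂}
  {x₃,x₄}  = complement {x₁,x₂,x₅}
  [23 total]
Step 4 (9 new):
  {x₁,x₂}  = {x₂} ∪ {x₁}
  {x₁,x₃}  = {x₃} ∪ {x₁}
  {x₂,x₅}  = {x₂} ∪ {x₅}
  {x₄,x₅}  = {x₅} ∪ {x₄}
  {x₁,x₂,x₃}  = {x₂,x₃} ∪ {x₁}
  {x₁,x₃,x₄}  = {x₃,x₄} ∪ {x₁,x₄}
  {x₁,x₄,x₅}  = complement {x₂,x₃}
  {x₂,x₄,x₅}  = {x₅} ∪ {x₂,x₄}
  {x₃,x₄,x₅}  = {x₃,x₄} ∪ {x₅}
  [32 total]
Step 5: stable.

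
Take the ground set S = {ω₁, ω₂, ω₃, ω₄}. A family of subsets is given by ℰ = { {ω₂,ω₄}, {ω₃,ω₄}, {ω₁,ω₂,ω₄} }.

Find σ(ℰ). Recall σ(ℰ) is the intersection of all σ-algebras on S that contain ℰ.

|σ(ℰ)| = 16.  σ(ℰ) = { {}, {ω₁}, {ω₂}, {ω₃}, {ω₄}, {ω₁,ω₂}, {ω₁,ω₃}, {ω₁,ω₄}, {ω₂,ω₃}, {ω₂,ω₄}, {ω₃,ω₄}, {ω₁,ω₂,ω₃}, {ω₁,ω₂,ω₄}, {ω₁,ω₃,ω₄}, {ω₂,ω₃,ω₄}, S }

Trace:
Begin from { {}, {ω₂,ω₄}, {ω₃,ω₄}, {ω₁,ω₂,ω₄}, S } (that is, ℰ plus ∅ and S).
Round 1: 4 new —
  {ω₃}  = {ω₁,ω₂,ω₄}ᶜ
  {ω₁,ω₂}  = {ω₃,ω₄}ᶜ
  {ω₁,ω₃}  = {ω₂,ω₄}ᶜ
  {ω₂,ω₃,ω₄}  = {ω₃,ω₄} ∪ {ω₂,ω₄}
  (now 9)
Round 2 (3 new):
  {ω₁}  = {ω₂,ω₃,ω₄}ᶜ
  {ω₁,ω₂,ω₃}  = {ω₁,ω₂} ∪ {ω₃}
  {ω₁,ω₃,ω₄}  = {ω₃,ω₄} ∪ {ω₁,ω₃}
  (now 12)
Round 3. New:
  {ω₂}  = {ω₁,ω₃,ω₄}ᶜ
  {ω₄}  = {ω₁,ω₂,ω₃}ᶜ
  (now 14)
Round 4 (2 new):
  {ω₁,ω₄}  = {ω₄} ∪ {ω₁}
  {ω₂,ω₃}  = {ω₃} ∪ {ω₂}
  (now 16)
Round 5: no new sets; the family is a σ-algebra.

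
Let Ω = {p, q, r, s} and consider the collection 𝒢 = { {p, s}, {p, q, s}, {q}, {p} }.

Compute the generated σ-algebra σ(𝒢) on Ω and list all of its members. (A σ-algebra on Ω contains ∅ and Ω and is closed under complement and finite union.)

σ(𝒢) (16 sets): { {}, {p}, {q}, {r}, {s}, {p, q}, {p, r}, {p, s}, {q, r}, {q, s}, {r, s}, {p, q, r}, {p, q, s}, {p, r, s}, {q, r, s}, Ω }

Working:
Start: 𝒢 ∪ {∅, Ω} = { {}, {p}, {q}, {p, s}, {p, q, s}, Ω }.
Pass 1 (5 new):
  {r}  = {p, q, s}ᶜ
  {p, q}  = {q} ∪ {p}
  {q, r}  = {p, s}ᶜ
  {p, r, s}  = {q}ᶜ
  {q, r, s}  = {p}ᶜ
Pass 2 (3 new):
  {p, r}  = {r} ∪ {p}
  {r, s}  = {p, q}ᶜ
  {p, q, r}  = {p, q} ∪ {r}
Pass 3: +2 →
  {s}  = {p, q, r}ᶜ
  {q, s}  = {p, r}ᶜ
After Pass 4 the family is unchanged; done.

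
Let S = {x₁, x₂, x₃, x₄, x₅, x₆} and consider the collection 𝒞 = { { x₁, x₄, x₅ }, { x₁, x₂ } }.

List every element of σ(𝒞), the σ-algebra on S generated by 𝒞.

σ(𝒞) (16 sets): { {}, { x₁ }, { x₂ }, { x₁, x₂ }, { x₃, x₆ }, { x₄, x₅ }, { x₁, x₃, x₆ }, { x₁, x₄, x₅ }, { x₂, x₃, x₆ }, { x₂, x₄, x₅ }, { x₁, x₂, x₃, x₆ }, { x₁, x₂, x₄, x₅ }, { x₃, x₄, x₅, x₆ }, { x₁, x₃, x₄, x₅, x₆ }, { x₂, x₃, x₄, x₅, x₆ }, S }

Check:
Seed the family with 𝒞 together with ∅ and S: { {}, { x₁, x₂ }, { x₁, x₄, x₅ }, S }.
Iteration 1: 3 new —
  { x₂, x₃, x₆ }  = { x₁, x₄, x₅ }ᶜ
  { x₁, x₂, x₄, x₅ }  = { x₁, x₂ } ∪ { x₁, x₄, x₅ }
  { x₃, x₄, x₅, x₆ }  = { x₁, x₂ }ᶜ
Iteration 2 (4 new):
  { x₃, x₆ }  = { x₁, x₂, x₄, x₅ }ᶜ
  { x₁, x₂, x₃, x₆ }  = { x₁, x₂ } ∪ { x₂, x₃, x₆ }
  { x₁, x₃, x₄, x₅, x₆ }  = { x₁, x₄, x₅ } ∪ { x₃, x₄, x₅, x₆ }
  { x₂, x₃, x₄, x₅, x₆ }  = { x₃, x₄, x₅, x₆ } ∪ { x₂, x₃, x₆ }
Iteration 3: +3 →
  { x₁ }  = { x₂, x₃, x₄, x₅, x₆ }ᶜ
  { x₂ }  = { x₁, x₃, x₄, x₅, x₆ }ᶜ
  { x₄, x₅ }  = { x₁, x₂, x₃, x₆ }ᶜ
Iteration 4: +2 →
  { x₁, x₃, x₆ }  = { x₃, x₆ } ∪ { x₁ }
  { x₂, x₄, x₅ }  = { x₄, x₅ } ∪ { x₂ }
Iteration 5: stable.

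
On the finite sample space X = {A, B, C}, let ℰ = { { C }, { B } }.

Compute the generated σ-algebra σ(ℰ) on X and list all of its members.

Take S₀ = ℰ ∪ {∅, X} = { {}, { B }, { C }, X }.
Iteration 1: +3 →
  { A, B }  = complement { C }
  { A, C }  = complement { B }
  { B, C }  = { C } ∪ { B }
  [7 total]
Iteration 2: 1 new —
  { A }  = complement { B, C }
  [8 total]
Iteration 3 adds nothing — fixpoint reached.

Therefore σ(ℰ) = { {}, { A }, { B }, { C }, { A, B }, { A, C }, { B, C }, X } (|σ(ℰ)| = 8).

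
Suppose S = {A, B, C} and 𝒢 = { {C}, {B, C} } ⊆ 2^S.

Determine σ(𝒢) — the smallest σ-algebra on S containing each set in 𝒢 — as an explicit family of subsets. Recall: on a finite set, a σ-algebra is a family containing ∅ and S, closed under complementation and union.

Take S₀ = 𝒢 ∪ {∅, S} = { ∅, {C}, {B, C}, S }.
Round 1 adds 2:
  {A}  = S∖{B, C}
  {A, B}  = S∖{C}
  (now 6)
Round 2: +1 →
  {A, C}  = {C} ∪ {A}
  (now 7)
Round 3 (1 new):
  {B}  = S∖{A, C}
  (now 8)
Round 4 adds nothing — fixpoint reached.

Therefore σ(𝒢) = { ∅, {A}, {B}, {C}, {A, B}, {A, C}, {B, C}, S } (|σ(𝒢)| = 8).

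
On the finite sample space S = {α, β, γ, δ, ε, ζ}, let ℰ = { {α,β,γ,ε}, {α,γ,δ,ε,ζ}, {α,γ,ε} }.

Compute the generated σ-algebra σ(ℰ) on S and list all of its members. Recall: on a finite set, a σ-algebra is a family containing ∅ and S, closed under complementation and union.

Seed the family with ℰ together with ∅ and S: { {}, {α,γ,ε}, {α,β,γ,ε}, {α,γ,δ,ε,ζ}, S }.
Step 1 adds 3:
  {β}  = complement {α,γ,δ,ε,ζ}
  {δ,ζ}  = complement {α,β,γ,ε}
  {β,δ,ζ}  = complement {α,γ,ε}
  — 8 sets.
Step 2 adds nothing — fixpoint reached.

Hence σ(ℰ) has 8 members: { {}, {β}, {δ,ζ}, {α,γ,ε}, {β,δ,ζ}, {α,β,γ,ε}, {α,γ,δ,ε,ζ}, S }.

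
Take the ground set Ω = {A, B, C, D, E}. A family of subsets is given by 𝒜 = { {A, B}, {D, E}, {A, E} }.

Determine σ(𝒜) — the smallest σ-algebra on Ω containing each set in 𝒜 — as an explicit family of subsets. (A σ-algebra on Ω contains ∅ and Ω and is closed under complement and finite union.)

Answer: σ(𝒜) = { ∅, {A}, {B}, {C}, {D}, {E}, {A, B}, {A, C}, {A, D}, {A, E}, {B, C}, {B, D}, {B, E}, {C, D}, {C, E}, {D, E}, {A, B, C}, {A, B, D}, {A, B, E}, {A, C, D}, {A, C, E}, {A, D, E}, {B, C, D}, {B, C, E}, {B, D, E}, {C, D, E}, {A, B, C, D}, {A, B, C, E}, {A, B, D, E}, {A, C, D, E}, {B, C, D, E}, Ω }

Working:
Initial family (5 sets): { ∅, {A, B}, {A, E}, {D, E}, Ω }.
Round 1: 6 new —
  {A, B, C}  = ᶜ of {D, E}
  {A, B, E}  = {A, B} ∪ {A, E}
  {A, D, E}  = {D, E} ∪ {A, E}
  {B, C, D}  = ᶜ of {A, E}
  {C, D, E}  = ᶜ of {A, B}
  {A, B, D, E}  = {D, E} ∪ {A, B}
  — 11 sets.
Round 2: +7 →
  {C}  = ᶜ of {A, B, D, E}
  {B, C}  = ᶜ of {A, D, E}
  {C, D}  = ᶜ of {A, B, E}
  {A, B, C, D}  = {A, B, C} ∪ {B, C, D}
  {A, B, C, E}  = {A, B, C} ∪ {A, B, E}
  {A, C, D, E}  = {A, D, E} ∪ {C, D, E}
  {B, C, D, E}  = {C, D, E} ∪ {B, C, D}
  — 18 sets.
Round 3: +5 →
  {A}  = ᶜ of {B, C, D, E}
  {B}  = ᶜ of {A, C, D, E}
  {D}  = ᶜ of {A, B, C, E}
  {E}  = ᶜ of {A, B, C, D}
  {A, C, E}  = {C} ∪ {A, E}
  — 23 sets.
Round 4. New:
  {A, C}  = {C} ∪ {A}
  {A, D}  = {D} ∪ {A}
  {B, D}  = ᶜ of {A, C, E}
  {B, E}  = {B} ∪ {E}
  {C, E}  = {E} ∪ {C}
  {A, B, D}  = {A, B} ∪ {D}
  {A, C, D}  = {C, D} ∪ {A}
  {B, C, E}  = {E} ∪ {B, C}
  {B, D, E}  = {B} ∪ {D, E}
  — 32 sets.
Round 5: stable.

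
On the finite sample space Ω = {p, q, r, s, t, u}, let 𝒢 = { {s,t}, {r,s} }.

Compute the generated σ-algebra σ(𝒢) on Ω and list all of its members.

Initial family (4 sets): { ∅, {r,s}, {s,t}, Ω }.
Round 1: 3 new —
  {r,s,t}  = {s,t} ∪ {r,s}
  {p,q,r,u}  = {s,t}ᶜ
  {p,q,t,u}  = {r,s}ᶜ
  — 7 sets.
Round 2. New:
  {p,q,u}  = {r,s,t}ᶜ
  {p,q,r,s,u}  = {r,s} ∪ {p,q,r,u}
  {p,q,r,t,u}  = {p,q,r,u} ∪ {p,q,t,u}
  {p,q,s,t,u}  = {s,t} ∪ {p,q,t,u}
  — 11 sets.
Round 3: 3 new —
  {r}  = {p,q,s,t,u}ᶜ
  {s}  = {p,q,r,t,u}ᶜ
  {t}  = {p,q,r,s,u}ᶜ
  — 14 sets.
Round 4: +2 →
  {r,t}  = {r} ∪ {t}
  {p,q,s,u}  = {s} ∪ {p,q,u}
  — 16 sets.
After Round 5 the family is unchanged; done.

Hence σ(𝒢) has 16 members: { ∅, {r}, {s}, {t}, {r,s}, {r,t}, {s,t}, {p,q,u}, {r,s,t}, {p,q,r,u}, {p,q,s,u}, {p,q,t,u}, {p,q,r,s,u}, {p,q,r,t,u}, {p,q,s,t,u}, Ω }.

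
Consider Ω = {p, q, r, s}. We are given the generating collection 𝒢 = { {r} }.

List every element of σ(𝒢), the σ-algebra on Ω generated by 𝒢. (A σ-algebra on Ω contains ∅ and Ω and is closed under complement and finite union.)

Begin from { {}, {r}, Ω } (that is, 𝒢 plus ∅ and Ω).
Step 1 adds 1:
  {p, q, s}  = ᶜ of {r}
  [4 total]
Step 2: stable.

σ(𝒢) = { {}, {r}, {p, q, s}, Ω }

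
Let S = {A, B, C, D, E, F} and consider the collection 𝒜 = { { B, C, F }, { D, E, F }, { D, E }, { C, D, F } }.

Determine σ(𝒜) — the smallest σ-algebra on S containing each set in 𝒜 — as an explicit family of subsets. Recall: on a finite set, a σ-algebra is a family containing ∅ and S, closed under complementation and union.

Begin from { {  }, { D, E }, { B, C, F }, { C, D, F }, { D, E, F }, S } (that is, 𝒜 plus ∅ and S).
Step 1. New:
  { A, B, C }  = ᶜ of { D, E, F }
  { A, B, E }  = ᶜ of { C, D, F }
  { A, D, E }  = ᶜ of { B, C, F }
  { A, B, C, F }  = ᶜ of { D, E }
  { B, C, D, F }  = { B, C, F } ∪ { C, D, F }
  { C, D, E, F }  = { D, E } ∪ { C, D, F }
  { B, C, D, E, F }  = { D, E } ∪ { B, C, F }
  (now 13)
Step 2 adds 11:
  { A }  = ᶜ of { B, C, D, E, F }
  { A, B }  = ᶜ of { C, D, E, F }
  { A, E }  = ᶜ of { B, C, D, F }
  { A, B, C, E }  = { A, B, C } ∪ { A, B, E }
  { A, B, D, E }  = { A, D, E } ∪ { A, B, E }
  { A, D, E, F }  = { A, D, E } ∪ { D, E, F }
  { A, B, C, D, E }  = { A, D, E } ∪ { A, B, C }
  { A, B, C, D, F }  = { A, B, C } ∪ { B, C, D, F }
  { A, B, C, E, F }  = { B, C, F } ∪ { A, B, E }
  { A, B, D, E, F }  = { A, B, E } ∪ { D, E, F }
  { A, C, D, E, F }  = { A, D, E } ∪ { C, D, E, F }
  (now 24)
Step 3: +9 →
  { B }  = ᶜ of { A, C, D, E, F }
  { C }  = ᶜ of { A, B, D, E, F }
  { D }  = ᶜ of { A, B, C, E, F }
  { E }  = ᶜ of { A, B, C, D, F }
  { F }  = ᶜ of { A, B, C, D, E }
  { B, C }  = ᶜ of { A, D, E, F }
  { C, F }  = ᶜ of { A, B, D, E }
  { D, F }  = ᶜ of { A, B, C, E }
  { A, C, D, F }  = { C, D, F } ∪ { A }
  (now 33)
Step 4: 29 new —
  { A, C }  = { A } ∪ { C }
  { A, D }  = { A } ∪ { D }
  { A, F }  = { A } ∪ { F }
  { B, D }  = { B } ∪ { D }
  { B, E }  = ᶜ of { A, C, D, F }
  { B, F }  = { B } ∪ { F }
  { C, D }  = { C } ∪ { D }
  { C, E }  = { E } ∪ { C }
  { E, F }  = { F } ∪ { E }
  { A, B, D }  = { A, B } ∪ { D }
  { A, B, F }  = { A, B } ∪ { F }
  { A, C, E }  = { C } ∪ { A, E }
  { A, C, F }  = { A } ∪ { C, F }
  { A, D, F }  = { A } ∪ { D, F }
  { A, E, F }  = { F } ∪ { A, E }
  { B, C, D }  = { B, C } ∪ { D }
  { B, C, E }  = { E } ∪ { B, C }
  { B, D, E }  = { B } ∪ { D, E }
  { B, D, F }  = { B } ∪ { D, F }
  { C, D, E }  = { D, E } ∪ { C }
  { C, E, F }  = { E } ∪ { C, F }
  { A, B, C, D }  = { A, B, C } ∪ { D }
  { A, B, D, F }  = { A, B } ∪ { D, F }
  { A, B, E, F }  = { F } ∪ { A, B, E }
  { A, C, D, E }  = { A, D, E } ∪ { C }
  { A, C, E, F }  = { C, F } ∪ { A, E }
  { B, C, D, E }  = { D, E } ∪ { B, C }
  { B, C, E, F }  = { B, C, F } ∪ { E }
  { B, D, E, F }  = { B } ∪ { D, E, F }
  (now 62)
Step 5: +2 →
  { A, C, D }  = { C, D } ∪ { A, D }
  { B, E, F }  = { B, E } ∪ { E, F }
  (now 64)
After Step 6 the family is unchanged; done.

Therefore σ(𝒜) = { {  }, { A }, { B }, { C }, { D }, { E }, { F }, { A, B }, { A, C }, { A, D }, { A, E }, { A, F }, { B, C }, { B, D }, { B, E }, { B, F }, { C, D }, { C, E }, { C, F }, { D, E }, { D, F }, { E, F }, { A, B, C }, { A, B, D }, { A, B, E }, { A, B, F }, { A, C, D }, { A, C, E }, { A, C, F }, { A, D, E }, { A, D, F }, { A, E, F }, { B, C, D }, { B, C, E }, { B, C, F }, { B, D, E }, { B, D, F }, { B, E, F }, { C, D, E }, { C, D, F }, { C, E, F }, { D, E, F }, { A, B, C, D }, { A, B, C, E }, { A, B, C, F }, { A, B, D, E }, { A, B, D, F }, { A, B, E, F }, { A, C, D, E }, { A, C, D, F }, { A, C, E, F }, { A, D, E, F }, { B, C, D, E }, { B, C, D, F }, { B, C, E, F }, { B, D, E, F }, { C, D, E, F }, { A, B, C, D, E }, { A, B, C, D, F }, { A, B, C, E, F }, { A, B, D, E, F }, { A, C, D, E, F }, { B, C, D, E, F }, S } (|σ(𝒜)| = 64).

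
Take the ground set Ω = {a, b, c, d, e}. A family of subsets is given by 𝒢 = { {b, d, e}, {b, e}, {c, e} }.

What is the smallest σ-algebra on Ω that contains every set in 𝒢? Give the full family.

Start: 𝒢 ∪ {∅, Ω} = { {}, {b, e}, {c, e}, {b, d, e}, Ω }.
Step 1 adds 5:
  {a, c}  = ᶜ of {b, d, e}
  {a, b, d}  = ᶜ of {c, e}
  {a, c, d}  = ᶜ of {b, e}
  {b, c, e}  = {b, e} ∪ {c, e}
  {b, c, d, e}  = {c, e} ∪ {b, d, e}
  — 10 sets.
Step 2: +7 →
  {a}  = ᶜ of {b, c, d, e}
  {a, d}  = ᶜ of {b, c, e}
  {a, c, e}  = {a, c} ∪ {c, e}
  {a, b, c, d}  = {a, b, d} ∪ {a, c, d}
  {a, b, c, e}  = {b, e} ∪ {a, c}
  {a, b, d, e}  = {b, e} ∪ {a, b, d}
  {a, c, d, e}  = {a, c, d} ∪ {c, e}
  — 17 sets.
Step 3. New:
  {b}  = ᶜ of {a, c, d, e}
  {c}  = ᶜ of {a, b, d, e}
  {d}  = ᶜ of {a, b, c, e}
  {e}  = ᶜ of {a, b, c, d}
  {b, d}  = ᶜ of {a, c, e}
  {a, b, e}  = {b, e} ∪ {a}
  — 23 sets.
Step 4: 9 new —
  {a, b}  = {b} ∪ {a}
  {a, e}  = {e} ∪ {a}
  {b, c}  = {b} ∪ {c}
  {c, d}  = ᶜ of {a, b, e}
  {d, e}  = {e} ∪ {d}
  {a, b, c}  = {b} ∪ {a, c}
  {a, d, e}  = {e} ∪ {a, d}
  {b, c, d}  = {c} ∪ {b, d}
  {c, d, e}  = {d} ∪ {c, e}
  — 32 sets.
Step 5: no new sets; the family is a σ-algebra.

σ(𝒢) = { {}, {a}, {b}, {c}, {d}, {e}, {a, b}, {a, c}, {a, d}, {a, e}, {b, c}, {b, d}, {b, e}, {c, d}, {c, e}, {d, e}, {a, b, c}, {a, b, d}, {a, b, e}, {a, c, d}, {a, c, e}, {a, d, e}, {b, c, d}, {b, c, e}, {b, d, e}, {c, d, e}, {a, b, c, d}, {a, b, c, e}, {a, b, d, e}, {a, c, d, e}, {b, c, d, e}, Ω }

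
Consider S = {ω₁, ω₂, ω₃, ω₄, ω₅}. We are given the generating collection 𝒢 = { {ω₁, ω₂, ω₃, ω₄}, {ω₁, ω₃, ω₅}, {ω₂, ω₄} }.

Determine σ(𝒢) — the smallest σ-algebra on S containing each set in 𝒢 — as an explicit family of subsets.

Answer: σ(𝒢) = { {}, {ω₅}, {ω₁, ω₃}, {ω₂, ω₄}, {ω₁, ω₃, ω₅}, {ω₂, ω₄, ω₅}, {ω₁, ω₂, ω₃, ω₄}, S }

Derivation:
Begin from { {}, {ω₂, ω₄}, {ω₁, ω₃, ω₅}, {ω₁, ω₂, ω₃, ω₄}, S } (that is, 𝒢 plus ∅ and S).
Step 1 (1 new):
  {ω₅}  = S∖{ω₁, ω₂, ω₃, ω₄}
  — 6 sets.
Step 2. New:
  {ω₂, ω₄, ω₅}  = {ω₂, ω₄} ∪ {ω₅}
  — 7 sets.
Step 3: 1 new —
  {ω₁, ω₃}  = S∖{ω₂, ω₄, ω₅}
  — 8 sets.
Step 4 adds nothing — fixpoint reached.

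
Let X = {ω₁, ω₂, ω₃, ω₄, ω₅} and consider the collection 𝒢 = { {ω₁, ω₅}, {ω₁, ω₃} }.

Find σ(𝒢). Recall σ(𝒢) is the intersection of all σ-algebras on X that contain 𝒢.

Answer: σ(𝒢) = { {}, {ω₁}, {ω₃}, {ω₅}, {ω₁, ω₃}, {ω₁, ω₅}, {ω₂, ω₄}, {ω₃, ω₅}, {ω₁, ω₂, ω₄}, {ω₁, ω₃, ω₅}, {ω₂, ω₃, ω₄}, {ω₂, ω₄, ω₅}, {ω₁, ω₂, ω₃, ω₄}, {ω₁, ω₂, ω₄, ω₅}, {ω₂, ω₃, ω₄, ω₅}, X }

Trace:
Start: 𝒢 ∪ {∅, X} = { {}, {ω₁, ω₃}, {ω₁, ω₅}, X }.
Pass 1. New:
  {ω₁, ω₃, ω₅}  = {ω₁, ω₃} ∪ {ω₁, ω₅}
  {ω₂, ω₃, ω₄}  = X∖{ω₁, ω₅}
  {ω₂, ω₄, ω₅}  = X∖{ω₁, ω₃}
  |family| = 7
Pass 2: +4 →
  {ω₂, ω₄}  = X∖{ω₁, ω₃, ω₅}
  {ω₁, ω₂, ω₃, ω₄}  = {ω₂, ω₃, ω₄} ∪ {ω₁, ω₃}
  {ω₁, ω₂, ω₄, ω₅}  = {ω₁, ω₅} ∪ {ω₂, ω₄, ω₅}
  {ω₂, ω₃, ω₄, ω₅}  = {ω₂, ω₃, ω₄} ∪ {ω₂, ω₄, ω₅}
  |family| = 11
Pass 3 (3 new):
  {ω₁}  = X∖{ω₂, ω₃, ω₄, ω₅}
  {ω₃}  = X∖{ω₁, ω₂, ω₄, ω₅}
  {ω₅}  = X∖{ω₁, ω₂, ω₃, ω₄}
  |family| = 14
Pass 4. New:
  {ω₃, ω₅}  = {ω₃} ∪ {ω₅}
  {ω₁, ω₂, ω₄}  = {ω₂, ω₄} ∪ {ω₁}
  |family| = 16
Pass 5: stable.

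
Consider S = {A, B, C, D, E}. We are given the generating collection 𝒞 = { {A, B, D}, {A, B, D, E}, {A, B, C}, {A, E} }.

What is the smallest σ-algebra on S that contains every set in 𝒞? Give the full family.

|σ(𝒞)| = 32.  σ(𝒞) = { {}, {A}, {B}, {C}, {D}, {E}, {A, B}, {A, C}, {A, D}, {A, E}, {B, C}, {B, D}, {B, E}, {C, D}, {C, E}, {D, E}, {A, B, C}, {A, B, D}, {A, B, E}, {A, C, D}, {A, C, E}, {A, D, E}, {B, C, D}, {B, C, E}, {B, D, E}, {C, D, E}, {A, B, C, D}, {A, B, C, E}, {A, B, D, E}, {A, C, D, E}, {B, C, D, E}, S }

Derivation:
Take S₀ = 𝒞 ∪ {∅, S} = { {}, {A, E}, {A, B, C}, {A, B, D}, {A, B, D, E}, S }.
Round 1 adds 6:
  {C}  = {A, B, D, E}ᶜ
  {C, E}  = {A, B, D}ᶜ
  {D, E}  = {A, B, C}ᶜ
  {B, C, D}  = {A, E}ᶜ
  {A, B, C, D}  = {A, B, C} ∪ {A, B, D}
  {A, B, C, E}  = {A, B, C} ∪ {A, E}
  (now 12)
Round 2: 6 new —
  {D}  = {A, B, C, E}ᶜ
  {E}  = {A, B, C, D}ᶜ
  {A, C, E}  = {C} ∪ {A, E}
  {A, D, E}  = {D, E} ∪ {A, E}
  {C, D, E}  = {D, E} ∪ {C}
  {B, C, D, E}  = {B, C, D} ∪ {D, E}
  (now 18)
Round 3: 6 new —
  {A}  = {B, C, D, E}ᶜ
  {A, B}  = {C, D, E}ᶜ
  {B, C}  = {A, D, E}ᶜ
  {B, D}  = {A, C, E}ᶜ
  {C, D}  = {C} ∪ {D}
  {A, C, D, E}  = {D, E} ∪ {A, C, E}
  (now 24)
Round 4: 7 new —
  {B}  = {A, C, D, E}ᶜ
  {A, C}  = {C} ∪ {A}
  {A, D}  = {D} ∪ {A}
  {A, B, E}  = {C, D}ᶜ
  {A, C, D}  = {C, D} ∪ {A}
  {B, C, E}  = {E} ∪ {B, C}
  {B, D, E}  = {E} ∪ {B, D}
  (now 31)
Round 5 (1 new):
  {B, E}  = {A, C, D}ᶜ
  (now 32)
Round 6: stable.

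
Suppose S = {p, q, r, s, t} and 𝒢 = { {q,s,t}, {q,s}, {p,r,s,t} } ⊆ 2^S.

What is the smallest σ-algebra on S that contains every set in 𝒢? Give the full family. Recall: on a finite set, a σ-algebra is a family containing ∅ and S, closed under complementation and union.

|σ(𝒢)| = 16.  σ(𝒢) = { ∅, {q}, {s}, {t}, {p,r}, {q,s}, {q,t}, {s,t}, {p,q,r}, {p,r,s}, {p,r,t}, {q,s,t}, {p,q,r,s}, {p,q,r,t}, {p,r,s,t}, S }

Derivation:
Initial family (5 sets): { ∅, {q,s}, {q,s,t}, {p,r,s,t}, S }.
Round 1: +3 →
  {q}  = complement {p,r,s,t}
  {p,r}  = complement {q,s,t}
  {p,r,t}  = complement {q,s}
Round 2. New:
  {p,q,r}  = {q} ∪ {p,r}
  {p,q,r,s}  = {p,r} ∪ {q,s}
  {p,q,r,t}  = {p,r,t} ∪ {q}
Round 3: +3 →
  {s}  = complement {p,q,r,t}
  {t}  = complement {p,q,r,s}
  {s,t}  = complement {p,q,r}
Round 4: +2 →
  {q,t}  = {q} ∪ {t}
  {p,r,s}  = {p,r} ∪ {s}
Round 5: closed — nothing new.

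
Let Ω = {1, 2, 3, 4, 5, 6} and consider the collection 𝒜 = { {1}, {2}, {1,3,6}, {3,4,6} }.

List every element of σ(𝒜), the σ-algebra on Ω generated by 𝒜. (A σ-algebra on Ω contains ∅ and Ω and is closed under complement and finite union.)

Start: 𝒜 ∪ {∅, Ω} = { {}, {1}, {2}, {1,3,6}, {3,4,6}, Ω }.
Step 1 adds 8:
  {1,2}  = {2} ∪ {1}
  {1,2,5}  = ᶜ of {3,4,6}
  {2,4,5}  = ᶜ of {1,3,6}
  {1,2,3,6}  = {1,3,6} ∪ {2}
  {1,3,4,6}  = {1,3,6} ∪ {3,4,6}
  {2,3,4,6}  = {2} ∪ {3,4,6}
  {1,3,4,5,6}  = ᶜ of {2}
  {2,3,4,5,6}  = ᶜ of {1}
  (now 14)
Step 2: 7 new —
  {1,5}  = ᶜ of {2,3,4,6}
  {2,5}  = ᶜ of {1,3,4,6}
  {4,5}  = ᶜ of {1,2,3,6}
  {1,2,4,5}  = {1,2} ∪ {2,4,5}
  {3,4,5,6}  = ᶜ of {1,2}
  {1,2,3,4,6}  = {1,2} ∪ {2,3,4,6}
  {1,2,3,5,6}  = {1,3,6} ∪ {1,2,5}
  (now 21)
Step 3. New:
  {4}  = ᶜ of {1,2,3,5,6}
  {5}  = ᶜ of {1,2,3,4,6}
  {3,6}  = ᶜ of {1,2,4,5}
  {1,4,5}  = {4,5} ∪ {1,5}
  {1,3,5,6}  = {1,3,6} ∪ {1,5}
  (now 26)
Step 4 adds 6:
  {1,4}  = {1} ∪ {4}
  {2,4}  = ᶜ of {1,3,5,6}
  {1,2,4}  = {1,2} ∪ {4}
  {2,3,6}  = ᶜ of {1,4,5}
  {3,5,6}  = {5} ∪ {3,6}
  {2,3,5,6}  = {2,5} ∪ {3,6}
  (now 32)
Step 5: stable.

Hence σ(𝒜) has 32 members: { {}, {1}, {2}, {4}, {5}, {1,2}, {1,4}, {1,5}, {2,4}, {2,5}, {3,6}, {4,5}, {1,2,4}, {1,2,5}, {1,3,6}, {1,4,5}, {2,3,6}, {2,4,5}, {3,4,6}, {3,5,6}, {1,2,3,6}, {1,2,4,5}, {1,3,4,6}, {1,3,5,6}, {2,3,4,6}, {2,3,5,6}, {3,4,5,6}, {1,2,3,4,6}, {1,2,3,5,6}, {1,3,4,5,6}, {2,3,4,5,6}, Ω }.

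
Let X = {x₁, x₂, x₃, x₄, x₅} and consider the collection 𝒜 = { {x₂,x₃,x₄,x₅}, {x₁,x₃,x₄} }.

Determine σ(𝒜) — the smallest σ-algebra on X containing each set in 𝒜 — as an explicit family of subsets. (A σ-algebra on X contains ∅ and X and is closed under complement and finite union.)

Start: 𝒜 ∪ {∅, X} = { {}, {x₁,x₃,x₄}, {x₂,x₃,x₄,x₅}, X }.
Round 1: 2 new —
  {x₁}  = X∖{x₂,x₃,x₄,x₅}
  {x₂,x₅}  = X∖{x₁,x₃,x₄}
  [6 total]
Round 2. New:
  {x₁,x₂,x₅}  = {x₂,x₅} ∪ {x₁}
  [7 total]
Round 3 adds 1:
  {x₃,x₄}  = X∖{x₁,x₂,x₅}
  [8 total]
After Round 4 the family is unchanged; done.

σ(𝒜) = { {}, {x₁}, {x₂,x₅}, {x₃,x₄}, {x₁,x₂,x₅}, {x₁,x₃,x₄}, {x₂,x₃,x₄,x₅}, X }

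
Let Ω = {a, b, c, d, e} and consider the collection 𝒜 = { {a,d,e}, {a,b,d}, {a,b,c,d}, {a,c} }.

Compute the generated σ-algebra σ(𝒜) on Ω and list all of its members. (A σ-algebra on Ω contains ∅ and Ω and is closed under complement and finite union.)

Take S₀ = 𝒜 ∪ {∅, Ω} = { ∅, {a,c}, {a,b,d}, {a,d,e}, {a,b,c,d}, Ω }.
Iteration 1: +6 →
  {e}  = Ω∖{a,b,c,d}
  {b,c}  = Ω∖{a,d,e}
  {c,e}  = Ω∖{a,b,d}
  {b,d,e}  = Ω∖{a,c}
  {a,b,d,e}  = {a,d,e} ∪ {a,b,d}
  {a,c,d,e}  = {a,d,e} ∪ {a,c}
Iteration 2: 6 new —
  {b}  = Ω∖{a,c,d,e}
  {c}  = Ω∖{a,b,d,e}
  {a,b,c}  = {b,c} ∪ {a,c}
  {a,c,e}  = {e} ∪ {a,c}
  {b,c,e}  = {e} ∪ {b,c}
  {b,c,d,e}  = {b,c} ∪ {b,d,e}
Iteration 3. New:
  {a}  = Ω∖{b,c,d,e}
  {a,d}  = Ω∖{b,c,e}
  {b,d}  = Ω∖{a,c,e}
  {b,e}  = {b} ∪ {e}
  {d,e}  = Ω∖{a,b,c}
  {a,b,c,e}  = {b,c,e} ∪ {a,b,c}
Iteration 4: +7 →
  {d}  = Ω∖{a,b,c,e}
  {a,b}  = {b} ∪ {a}
  {a,e}  = {e} ∪ {a}
  {a,b,e}  = {b,e} ∪ {a}
  {a,c,d}  = Ω∖{b,e}
  {b,c,d}  = {c} ∪ {b,d}
  {c,d,e}  = {d,e} ∪ {c}
Iteration 5: +1 →
  {c,d}  = Ω∖{a,b,e}
Iteration 6: closed — nothing new.

σ(𝒜) = { ∅, {a}, {b}, {c}, {d}, {e}, {a,b}, {a,c}, {a,d}, {a,e}, {b,c}, {b,d}, {b,e}, {c,d}, {c,e}, {d,e}, {a,b,c}, {a,b,d}, {a,b,e}, {a,c,d}, {a,c,e}, {a,d,e}, {b,c,d}, {b,c,e}, {b,d,e}, {c,d,e}, {a,b,c,d}, {a,b,c,e}, {a,b,d,e}, {a,c,d,e}, {b,c,d,e}, Ω }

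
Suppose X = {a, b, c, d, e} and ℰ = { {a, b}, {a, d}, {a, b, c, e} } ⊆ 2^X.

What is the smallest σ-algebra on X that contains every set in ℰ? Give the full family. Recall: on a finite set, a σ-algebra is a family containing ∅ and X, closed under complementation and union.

Start: ℰ ∪ {∅, X} = { ∅, {a, b}, {a, d}, {a, b, c, e}, X }.
Pass 1 adds 4:
  {d}  = {a, b, c, e}ᶜ
  {a, b, d}  = {a, d} ∪ {a, b}
  {b, c, e}  = {a, d}ᶜ
  {c, d, e}  = {a, b}ᶜ
  [9 total]
Pass 2. New:
  {c, e}  = {a, b, d}ᶜ
  {a, c, d, e}  = {c, d, e} ∪ {a, d}
  {b, c, d, e}  = {c, d, e} ∪ {b, c, e}
  [12 total]
Pass 3: 2 new —
  {a}  = {b, c, d, e}ᶜ
  {b}  = {a, c, d, e}ᶜ
  [14 total]
Pass 4 (2 new):
  {b, d}  = {d} ∪ {b}
  {a, c, e}  = {c, e} ∪ {a}
  [16 total]
Pass 5: already closed under ᶜ and ∪.

σ(ℰ) = { ∅, {a}, {b}, {d}, {a, b}, {a, d}, {b, d}, {c, e}, {a, b, d}, {a, c, e}, {b, c, e}, {c, d, e}, {a, b, c, e}, {a, c, d, e}, {b, c, d, e}, X }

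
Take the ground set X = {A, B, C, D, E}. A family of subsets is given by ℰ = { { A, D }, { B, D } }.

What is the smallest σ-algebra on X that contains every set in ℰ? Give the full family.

Begin from { {}, { A, D }, { B, D }, X } (that is, ℰ plus ∅ and X).
Round 1 adds 3:
  { A, B, D }  = { B, D } ∪ { A, D }
  { A, C, E }  = { B, D }ᶜ
  { B, C, E }  = { A, D }ᶜ
  — 7 sets.
Round 2: +4 →
  { C, E }  = { A, B, D }ᶜ
  { A, B, C, E }  = { B, C, E } ∪ { A, C, E }
  { A, C, D, E }  = { A, D } ∪ { A, C, E }
  { B, C, D, E }  = { B, C, E } ∪ { B, D }
  — 11 sets.
Round 3. New:
  { A }  = { B, C, D, E }ᶜ
  { B }  = { A, C, D, E }ᶜ
  { D }  = { A, B, C, E }ᶜ
  — 14 sets.
Round 4: +2 →
  { A, B }  = { B } ∪ { A }
  { C, D, E }  = { D } ∪ { C, E }
  — 16 sets.
Round 5: no new sets; the family is a σ-algebra.

Therefore σ(ℰ) = { {}, { A }, { B }, { D }, { A, B }, { A, D }, { B, D }, { C, E }, { A, B, D }, { A, C, E }, { B, C, E }, { C, D, E }, { A, B, C, E }, { A, C, D, E }, { B, C, D, E }, X } (|σ(ℰ)| = 16).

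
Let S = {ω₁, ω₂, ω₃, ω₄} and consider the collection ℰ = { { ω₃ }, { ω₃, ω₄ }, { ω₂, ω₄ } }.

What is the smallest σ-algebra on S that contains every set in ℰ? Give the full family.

Start: ℰ ∪ {∅, S} = { ∅, { ω₃ }, { ω₂, ω₄ }, { ω₃, ω₄ }, S }.
Pass 1. New:
  { ω₁, ω₂ }  = { ω₃, ω₄ }ᶜ
  { ω₁, ω₃ }  = { ω₂, ω₄ }ᶜ
  { ω₁, ω₂, ω₄ }  = { ω₃ }ᶜ
  { ω₂, ω₃, ω₄ }  = { ω₃ } ∪ { ω₂, ω₄ }
  — 9 sets.
Pass 2 (3 new):
  { ω₁ }  = { ω₂, ω₃, ω₄ }ᶜ
  { ω₁, ω₂, ω₃ }  = { ω₁, ω₂ } ∪ { ω₃ }
  { ω₁, ω₃, ω₄ }  = { ω₃, ω₄ } ∪ { ω₁, ω₃ }
  — 12 sets.
Pass 3 (2 new):
  { ω₂ }  = { ω₁, ω₃, ω₄ }ᶜ
  { ω₄ }  = { ω₁, ω₂, ω₃ }ᶜ
  — 14 sets.
Pass 4 adds 2:
  { ω₁, ω₄ }  = { ω₄ } ∪ { ω₁ }
  { ω₂, ω₃ }  = { ω₃ } ∪ { ω₂ }
  — 16 sets.
Pass 5: stable.

σ(ℰ) = { ∅, { ω₁ }, { ω₂ }, { ω₃ }, { ω₄ }, { ω₁, ω₂ }, { ω₁, ω₃ }, { ω₁, ω₄ }, { ω₂, ω₃ }, { ω₂, ω₄ }, { ω₃, ω₄ }, { ω₁, ω₂, ω₃ }, { ω₁, ω₂, ω₄ }, { ω₁, ω₃, ω₄ }, { ω₂, ω₃, ω₄ }, S }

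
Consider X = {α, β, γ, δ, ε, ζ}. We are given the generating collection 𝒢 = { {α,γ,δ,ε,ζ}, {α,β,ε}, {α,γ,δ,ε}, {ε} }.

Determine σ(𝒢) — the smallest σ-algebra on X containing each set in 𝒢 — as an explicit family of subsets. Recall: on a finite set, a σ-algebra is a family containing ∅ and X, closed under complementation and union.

σ(𝒢) = { {}, {α}, {β}, {ε}, {ζ}, {α,β}, {α,ε}, {α,ζ}, {β,ε}, {β,ζ}, {γ,δ}, {ε,ζ}, {α,β,ε}, {α,β,ζ}, {α,γ,δ}, {α,ε,ζ}, {β,γ,δ}, {β,ε,ζ}, {γ,δ,ε}, {γ,δ,ζ}, {α,β,γ,δ}, {α,β,ε,ζ}, {α,γ,δ,ε}, {α,γ,δ,ζ}, {β,γ,δ,ε}, {β,γ,δ,ζ}, {γ,δ,ε,ζ}, {α,β,γ,δ,ε}, {α,β,γ,δ,ζ}, {α,γ,δ,ε,ζ}, {β,γ,δ,ε,ζ}, X }

Derivation:
Take S₀ = 𝒢 ∪ {∅, X} = { {}, {ε}, {α,β,ε}, {α,γ,δ,ε}, {α,γ,δ,ε,ζ}, X }.
Step 1. New:
  {β}  = ᶜ of {α,γ,δ,ε,ζ}
  {β,ζ}  = ᶜ of {α,γ,δ,ε}
  {γ,δ,ζ}  = ᶜ of {α,β,ε}
  {α,β,γ,δ,ε}  = {α,β,ε} ∪ {α,γ,δ,ε}
  {α,β,γ,δ,ζ}  = ᶜ of {ε}
  — 11 sets.
Step 2: +6 →
  {ζ}  = ᶜ of {α,β,γ,δ,ε}
  {β,ε}  = {β} ∪ {ε}
  {β,ε,ζ}  = {β,ζ} ∪ {ε}
  {α,β,ε,ζ}  = {β,ζ} ∪ {α,β,ε}
  {β,γ,δ,ζ}  = {β} ∪ {γ,δ,ζ}
  {γ,δ,ε,ζ}  = {ε} ∪ {γ,δ,ζ}
  — 17 sets.
Step 3. New:
  {α,β}  = ᶜ of {γ,δ,ε,ζ}
  {α,ε}  = ᶜ of {β,γ,δ,ζ}
  {γ,δ}  = ᶜ of {α,β,ε,ζ}
  {ε,ζ}  = {ε} ∪ {ζ}
  {α,γ,δ}  = ᶜ of {β,ε,ζ}
  {α,γ,δ,ζ}  = ᶜ of {β,ε}
  {β,γ,δ,ε,ζ}  = {β,ε} ∪ {β,γ,δ,ζ}
  — 24 sets.
Step 4. New:
  {α}  = ᶜ of {β,γ,δ,ε,ζ}
  {α,β,ζ}  = {α,β} ∪ {β,ζ}
  {α,ε,ζ}  = {ε,ζ} ∪ {α,ε}
  {β,γ,δ}  = {γ,δ} ∪ {β}
  {γ,δ,ε}  = {γ,δ} ∪ {ε}
  {α,β,γ,δ}  = ᶜ of {ε,ζ}
  {β,γ,δ,ε}  = {β,ε} ∪ {γ,δ}
  — 31 sets.
Step 5: 1 new —
  {α,ζ}  = ᶜ of {β,γ,δ,ε}
  — 32 sets.
Step 6: already closed under ᶜ and ∪.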